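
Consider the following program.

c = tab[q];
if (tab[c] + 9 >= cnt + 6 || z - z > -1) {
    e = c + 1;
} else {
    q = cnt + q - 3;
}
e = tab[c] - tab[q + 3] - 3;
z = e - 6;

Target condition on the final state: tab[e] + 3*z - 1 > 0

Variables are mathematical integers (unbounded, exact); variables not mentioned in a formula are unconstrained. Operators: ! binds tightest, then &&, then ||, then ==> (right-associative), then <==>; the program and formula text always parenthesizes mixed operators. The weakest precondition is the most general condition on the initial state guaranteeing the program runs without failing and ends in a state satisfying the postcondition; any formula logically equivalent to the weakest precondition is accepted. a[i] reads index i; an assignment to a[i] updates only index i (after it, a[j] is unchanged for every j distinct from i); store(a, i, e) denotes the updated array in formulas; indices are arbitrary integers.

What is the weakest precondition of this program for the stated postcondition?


Working backward. After the program, the postcondition tab[e] + 3*z - 1 > 0 must hold; in canonical form it is tab[e] + 3*z > 1.
Before z := e - 6: tab[e] + 3*e > 19
Before e := tab[c] - tab[q + 3] - 3: tab[-tab[q + 3] + tab[c] - 3] + 3*tab[c] > 3*tab[q + 3] + 28
Then branch requires tab[-tab[q + 3] + tab[c] - 3] + 3*tab[c] > 3*tab[q + 3] + 28; else branch requires tab[-tab[cnt + q] + tab[c] - 3] + 3*tab[c] > 3*tab[cnt + q] + 28.
Before the if: tab[-tab[q + 3] + tab[c] - 3] + 3*tab[c] > 3*tab[q + 3] + 28
Before c := tab[q]: 3*tab[tab[q]] + tab[-tab[q + 3] + tab[tab[q]] - 3] > 3*tab[q + 3] + 28
Answer: WP = 3*tab[tab[q]] + tab[-tab[q + 3] + tab[tab[q]] - 3] > 3*tab[q + 3] + 28


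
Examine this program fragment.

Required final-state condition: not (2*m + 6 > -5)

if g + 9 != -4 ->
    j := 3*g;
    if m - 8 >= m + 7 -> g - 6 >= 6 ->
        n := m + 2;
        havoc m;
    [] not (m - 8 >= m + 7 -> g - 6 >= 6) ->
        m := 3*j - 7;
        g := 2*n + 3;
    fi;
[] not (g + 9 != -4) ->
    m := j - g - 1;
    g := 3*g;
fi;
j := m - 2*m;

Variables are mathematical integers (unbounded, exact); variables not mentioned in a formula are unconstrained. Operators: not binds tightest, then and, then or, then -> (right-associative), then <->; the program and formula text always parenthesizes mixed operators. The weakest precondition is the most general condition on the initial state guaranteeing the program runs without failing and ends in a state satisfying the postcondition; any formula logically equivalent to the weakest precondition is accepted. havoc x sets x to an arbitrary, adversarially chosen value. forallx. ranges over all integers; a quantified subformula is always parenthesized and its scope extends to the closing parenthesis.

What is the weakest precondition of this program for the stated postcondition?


Working backward. After the program, the postcondition not (2*m + 6 > -5) must hold; in canonical form it is not (2*m > -11).
Before j := m - 2*m: not (2*m > -11)
Then branch requires forall m_1. (not (2*m_1 > -11)); else branch requires not (2*j > 2*g - 9).
Before the if: (g != -13 -> (forall m_1. (not (2*m_1 > -11)))) and ((not (g != -13)) -> (not (2*j > 2*g - 9)))
Answer: WP = (g != -13 -> (forall m_1. (not (2*m_1 > -11)))) and ((not (g != -13)) -> (not (2*j > 2*g - 9)))


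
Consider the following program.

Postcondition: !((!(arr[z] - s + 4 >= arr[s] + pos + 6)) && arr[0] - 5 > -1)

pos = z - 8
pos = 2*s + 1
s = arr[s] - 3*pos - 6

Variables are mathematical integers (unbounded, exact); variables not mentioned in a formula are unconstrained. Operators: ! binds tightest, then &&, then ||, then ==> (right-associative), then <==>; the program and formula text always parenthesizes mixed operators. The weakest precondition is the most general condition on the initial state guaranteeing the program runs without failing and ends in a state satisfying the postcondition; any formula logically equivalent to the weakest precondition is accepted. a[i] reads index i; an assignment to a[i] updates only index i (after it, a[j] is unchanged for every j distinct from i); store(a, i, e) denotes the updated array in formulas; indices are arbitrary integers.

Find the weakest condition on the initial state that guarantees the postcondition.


Working backward. After the program, the postcondition !((!(arr[z] - s + 4 >= arr[s] + pos + 6)) && arr[0] - 5 > -1) must hold; in canonical form it is !((!(arr[z] >= arr[s] + pos + s + 2)) && arr[0] > 4).
Before s := arr[s] - 3*pos - 6: !((!(arr[z] + 2*pos >= arr[arr[s] - 3*pos - 6] + arr[s] - 4)) && arr[0] > 4)
Before pos := 2*s + 1: !((!(arr[z] + 4*s >= arr[arr[s] - 6*s - 9] + arr[s] - 6)) && arr[0] > 4)
Before pos := z - 8: !((!(arr[z] + 4*s >= arr[arr[s] - 6*s - 9] + arr[s] - 6)) && arr[0] > 4)
Answer: WP = !((!(arr[z] + 4*s >= arr[arr[s] - 6*s - 9] + arr[s] - 6)) && arr[0] > 4)


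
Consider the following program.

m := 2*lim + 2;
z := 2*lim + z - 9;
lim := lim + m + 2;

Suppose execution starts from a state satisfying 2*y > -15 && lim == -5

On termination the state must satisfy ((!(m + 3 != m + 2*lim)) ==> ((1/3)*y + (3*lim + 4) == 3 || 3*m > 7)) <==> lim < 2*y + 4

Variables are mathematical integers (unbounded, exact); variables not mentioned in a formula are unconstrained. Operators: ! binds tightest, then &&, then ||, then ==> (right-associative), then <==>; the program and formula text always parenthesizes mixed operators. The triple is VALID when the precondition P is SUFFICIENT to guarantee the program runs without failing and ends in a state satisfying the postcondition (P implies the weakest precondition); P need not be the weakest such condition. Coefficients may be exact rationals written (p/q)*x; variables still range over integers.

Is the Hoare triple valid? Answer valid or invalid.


Working backward. After the program, the postcondition ((!(m + 3 != m + 2*lim)) ==> ((1/3)*y + (3*lim + 4) == 3 || 3*m > 7)) <==> lim < 2*y + 4 must hold; in canonical form it is ((!(2*lim != 3)) ==> (3*lim + (1/3)*y == -1 || 3*m > 7)) <==> lim < 2*y + 4.
Before lim := lim + m + 2: ((!(2*lim + 2*m != -1)) ==> (3*lim + 3*m + (1/3)*y == -7 || 3*m > 7)) <==> lim + m < 2*y + 2
Before z := 2*lim + z - 9: ((!(2*lim + 2*m != -1)) ==> (3*lim + 3*m + (1/3)*y == -7 || 3*m > 7)) <==> lim + m < 2*y + 2
Before m := 2*lim + 2: ((!(6*lim != -5)) ==> (9*lim + (1/3)*y == -13 || 6*lim > 1)) <==> 3*lim < 2*y
The weakest precondition is ((!(6*lim != -5)) ==> (9*lim + (1/3)*y == -13 || 6*lim > 1)) <==> 3*lim < 2*y.
Check whether 2*y > -15 && lim == -5 implies it.
Every state satisfying the precondition satisfies the weakest precondition: the implication holds.
Answer: valid


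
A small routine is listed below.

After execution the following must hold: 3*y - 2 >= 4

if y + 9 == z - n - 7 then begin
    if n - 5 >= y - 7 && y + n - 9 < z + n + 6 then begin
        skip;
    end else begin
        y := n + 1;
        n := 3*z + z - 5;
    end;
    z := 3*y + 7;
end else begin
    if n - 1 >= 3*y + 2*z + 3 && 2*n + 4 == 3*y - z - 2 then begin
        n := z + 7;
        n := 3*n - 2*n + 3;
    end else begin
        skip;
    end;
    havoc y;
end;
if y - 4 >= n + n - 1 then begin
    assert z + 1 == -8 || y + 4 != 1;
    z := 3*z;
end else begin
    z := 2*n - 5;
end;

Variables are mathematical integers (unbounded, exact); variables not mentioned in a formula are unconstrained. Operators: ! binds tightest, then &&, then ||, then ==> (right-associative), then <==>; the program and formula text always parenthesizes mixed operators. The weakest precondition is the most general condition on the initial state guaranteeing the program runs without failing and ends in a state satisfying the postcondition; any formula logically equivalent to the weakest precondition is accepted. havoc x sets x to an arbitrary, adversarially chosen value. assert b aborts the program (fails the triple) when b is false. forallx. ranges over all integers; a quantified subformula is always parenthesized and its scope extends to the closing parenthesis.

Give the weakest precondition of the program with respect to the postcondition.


Working backward. After the program, the postcondition 3*y - 2 >= 4 must hold; in canonical form it is 3*y >= 6.
Then branch requires (z == -9 || y != -3) && 3*y >= 6; else branch requires 3*y >= 6.
Before the if: (y >= 2*n + 3 ==> ((z == -9 || y != -3) && 3*y >= 6)) && ((!(y >= 2*n + 3)) ==> 3*y >= 6)
Then branch requires ((n >= y - 2 && y < z + 15) ==> ((y >= 2*n + 3 ==> ((3*y == -16 || y != -3) && 3*y >= 6)) && ((!(y >= 2*n + 3)) ==> 3*y >= 6))) && ((!(n >= y - 2 && y < z + 15)) ==> ((n >= 8*z - 8 ==> ((3*n == -19 || n != -4) && 3*n >= 3)) && ((!(n >= 8*z - 8)) ==> 3*n >= 3))); else branch requires ((n >= 3*y + 2*z + 4 && 2*n + z == 3*y - 6) ==> (forall y_1. ((y_1 >= 2*z + 23 ==> ((z == -9 || y_1 != -3) && 3*y_1 >= 6)) && ((!(y_1 >= 2*z + 23)) ==> 3*y_1 >= 6)))) && ((!(n >= 3*y + 2*z + 4 && 2*n + z == 3*y - 6)) ==> (forall y_1. ((y_1 >= 2*n + 3 ==> ((z == -9 || y_1 != -3) && 3*y_1 >= 6)) && ((!(y_1 >= 2*n + 3)) ==> 3*y_1 >= 6)))).
Before the if: (n + y == z - 16 ==> (((n >= y - 2 && y < z + 15) ==> ((y >= 2*n + 3 ==> ((3*y == -16 || y != -3) && 3*y >= 6)) && ((!(y >= 2*n + 3)) ==> 3*y >= 6))) && ((!(n >= y - 2 && y < z + 15)) ==> ((n >= 8*z - 8 ==> ((3*n == -19 || n != -4) && 3*n >= 3)) && ((!(n >= 8*z - 8)) ==> 3*n >= 3))))) && ((!(n + y == z - 16)) ==> (((n >= 3*y + 2*z + 4 && 2*n + z == 3*y - 6) ==> (forall y_1. ((y_1 >= 2*z + 23 ==> ((z == -9 || y_1 != -3) && 3*y_1 >= 6)) && ((!(y_1 >= 2*z + 23)) ==> 3*y_1 >= 6)))) && ((!(n >= 3*y + 2*z + 4 && 2*n + z == 3*y - 6)) ==> (forall y_1. ((y_1 >= 2*n + 3 ==> ((z == -9 || y_1 != -3) && 3*y_1 >= 6)) && ((!(y_1 >= 2*n + 3)) ==> 3*y_1 >= 6))))))
Answer: WP = (n + y == z - 16 ==> (((n >= y - 2 && y < z + 15) ==> ((y >= 2*n + 3 ==> ((3*y == -16 || y != -3) && 3*y >= 6)) && ((!(y >= 2*n + 3)) ==> 3*y >= 6))) && ((!(n >= y - 2 && y < z + 15)) ==> ((n >= 8*z - 8 ==> ((3*n == -19 || n != -4) && 3*n >= 3)) && ((!(n >= 8*z - 8)) ==> 3*n >= 3))))) && ((!(n + y == z - 16)) ==> (((n >= 3*y + 2*z + 4 && 2*n + z == 3*y - 6) ==> (forall y_1. ((y_1 >= 2*z + 23 ==> ((z == -9 || y_1 != -3) && 3*y_1 >= 6)) && ((!(y_1 >= 2*z + 23)) ==> 3*y_1 >= 6)))) && ((!(n >= 3*y + 2*z + 4 && 2*n + z == 3*y - 6)) ==> (forall y_1. ((y_1 >= 2*n + 3 ==> ((z == -9 || y_1 != -3) && 3*y_1 >= 6)) && ((!(y_1 >= 2*n + 3)) ==> 3*y_1 >= 6))))))


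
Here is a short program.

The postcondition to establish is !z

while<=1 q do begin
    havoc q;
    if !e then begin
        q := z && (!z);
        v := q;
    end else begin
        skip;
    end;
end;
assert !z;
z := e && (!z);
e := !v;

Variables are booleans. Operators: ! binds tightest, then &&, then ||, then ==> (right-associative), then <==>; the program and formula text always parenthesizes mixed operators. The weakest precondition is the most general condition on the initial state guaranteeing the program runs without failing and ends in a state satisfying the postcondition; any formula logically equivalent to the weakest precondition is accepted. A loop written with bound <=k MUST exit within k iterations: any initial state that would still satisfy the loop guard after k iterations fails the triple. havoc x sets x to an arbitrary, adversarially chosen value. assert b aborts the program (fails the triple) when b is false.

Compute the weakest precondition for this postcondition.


Working backward. After the program, !z must hold.
Before e := !v: !z
Before z := e && (!z): !(e && (!z))
Before assert !z: (!z) && (!(e && (!z)))
Before the loop (bound <=1), unroll the exhaustion recursion (WP_0 = exit-now case; WP_j = one more guarded iteration, up to j = 1):
  WP_0: (!q) && (!z) && (!(e && (!z)))
  WP_1: (q ==> (((!e) ==> ((!z) && (!(e && (!z))))) && (!e) && (e ==> ((!z) && (!(e && (!z))))))) && ((!q) ==> ((!z) && (!(e && (!z)))))
So before the loop: (q ==> (((!e) ==> ((!z) && (!(e && (!z))))) && (!e) && (e ==> ((!z) && (!(e && (!z))))))) && ((!q) ==> ((!z) && (!(e && (!z)))))
Answer: WP = (q ==> (((!e) ==> ((!z) && (!(e && (!z))))) && (!e) && (e ==> ((!z) && (!(e && (!z))))))) && ((!q) ==> ((!z) && (!(e && (!z)))))


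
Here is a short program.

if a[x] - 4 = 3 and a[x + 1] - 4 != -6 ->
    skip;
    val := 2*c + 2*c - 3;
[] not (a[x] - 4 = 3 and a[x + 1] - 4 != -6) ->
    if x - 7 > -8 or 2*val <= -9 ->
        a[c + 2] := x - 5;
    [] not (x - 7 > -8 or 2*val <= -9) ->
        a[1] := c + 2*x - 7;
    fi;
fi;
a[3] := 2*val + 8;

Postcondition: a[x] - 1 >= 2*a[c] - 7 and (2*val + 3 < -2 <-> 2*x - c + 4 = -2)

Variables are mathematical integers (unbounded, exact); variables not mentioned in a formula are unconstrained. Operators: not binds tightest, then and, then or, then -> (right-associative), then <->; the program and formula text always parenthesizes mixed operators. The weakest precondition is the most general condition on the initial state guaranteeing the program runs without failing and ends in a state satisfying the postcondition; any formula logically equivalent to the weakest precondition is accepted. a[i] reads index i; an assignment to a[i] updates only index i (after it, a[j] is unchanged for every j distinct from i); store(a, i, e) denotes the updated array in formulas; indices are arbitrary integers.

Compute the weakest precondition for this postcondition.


Working backward. After the program, the postcondition a[x] - 1 >= 2*a[c] - 7 and (2*val + 3 < -2 <-> 2*x - c + 4 = -2) must hold; in canonical form it is a[x] >= 2*a[c] - 6 and (2*val < -5 <-> 2*x = c - 6).
Before a[3] := 2*val + 8: store(a, 3, 2*val + 8)[x] >= 2*store(a, 3, 2*val + 8)[c] - 6 and (2*val < -5 <-> 2*x = c - 6)
Then branch requires store(a, 3, 8*c + 2)[x] >= 2*store(a, 3, 8*c + 2)[c] - 6 and (8*c < 1 <-> 2*x = c - 6); else branch requires ((x > -1 or 2*val <= -9) -> (store(store(a, c + 2, x - 5), 3, 2*val + 8)[x] >= 2*store(store(a, c + 2, x - 5), 3, 2*val + 8)[c] - 6 and (2*val < -5 <-> 2*x = c - 6))) and ((not (x > -1 or 2*val <= -9)) -> (store(store(a, 1, c + 2*x - 7), 3, 2*val + 8)[x] >= 2*store(store(a, 1, c + 2*x - 7), 3, 2*val + 8)[c] - 6 and (2*val < -5 <-> 2*x = c - 6))).
Before the if: ((a[x] = 7 and a[x + 1] != -2) -> (store(a, 3, 8*c + 2)[x] >= 2*store(a, 3, 8*c + 2)[c] - 6 and (8*c < 1 <-> 2*x = c - 6))) and ((not (a[x] = 7 and a[x + 1] != -2)) -> (((x > -1 or 2*val <= -9) -> (store(store(a, c + 2, x - 5), 3, 2*val + 8)[x] >= 2*store(store(a, c + 2, x - 5), 3, 2*val + 8)[c] - 6 and (2*val < -5 <-> 2*x = c - 6))) and ((not (x > -1 or 2*val <= -9)) -> (store(store(a, 1, c + 2*x - 7), 3, 2*val + 8)[x] >= 2*store(store(a, 1, c + 2*x - 7), 3, 2*val + 8)[c] - 6 and (2*val < -5 <-> 2*x = c - 6)))))
Answer: WP = ((a[x] = 7 and a[x + 1] != -2) -> (store(a, 3, 8*c + 2)[x] >= 2*store(a, 3, 8*c + 2)[c] - 6 and (8*c < 1 <-> 2*x = c - 6))) and ((not (a[x] = 7 and a[x + 1] != -2)) -> (((x > -1 or 2*val <= -9) -> (store(store(a, c + 2, x - 5), 3, 2*val + 8)[x] >= 2*store(store(a, c + 2, x - 5), 3, 2*val + 8)[c] - 6 and (2*val < -5 <-> 2*x = c - 6))) and ((not (x > -1 or 2*val <= -9)) -> (store(store(a, 1, c + 2*x - 7), 3, 2*val + 8)[x] >= 2*store(store(a, 1, c + 2*x - 7), 3, 2*val + 8)[c] - 6 and (2*val < -5 <-> 2*x = c - 6)))))


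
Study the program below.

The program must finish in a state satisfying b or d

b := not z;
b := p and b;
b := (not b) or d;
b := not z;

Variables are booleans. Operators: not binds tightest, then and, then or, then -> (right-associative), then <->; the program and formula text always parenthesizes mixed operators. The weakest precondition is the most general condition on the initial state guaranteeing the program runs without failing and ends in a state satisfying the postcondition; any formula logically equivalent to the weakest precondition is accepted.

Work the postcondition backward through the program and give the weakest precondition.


Working backward. After the program, b or d must hold.
Before b := not z: (not z) or d
Before b := (not b) or d: (not z) or d
Before b := p and b: (not z) or d
Before b := not z: (not z) or d
Answer: WP = (not z) or d


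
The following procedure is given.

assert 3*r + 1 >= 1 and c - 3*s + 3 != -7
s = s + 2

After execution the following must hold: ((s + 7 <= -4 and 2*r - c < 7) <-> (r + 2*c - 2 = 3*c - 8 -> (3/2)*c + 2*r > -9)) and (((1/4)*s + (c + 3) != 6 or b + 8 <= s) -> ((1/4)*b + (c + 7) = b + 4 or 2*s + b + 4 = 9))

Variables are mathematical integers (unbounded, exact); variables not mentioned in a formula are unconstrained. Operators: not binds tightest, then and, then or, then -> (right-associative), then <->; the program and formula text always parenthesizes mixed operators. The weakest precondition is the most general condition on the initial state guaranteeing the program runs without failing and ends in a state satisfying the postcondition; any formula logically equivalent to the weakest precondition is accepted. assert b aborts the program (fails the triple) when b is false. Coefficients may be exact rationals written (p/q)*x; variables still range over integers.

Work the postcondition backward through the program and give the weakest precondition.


Working backward. After the program, the postcondition ((s + 7 <= -4 and 2*r - c < 7) <-> (r + 2*c - 2 = 3*c - 8 -> (3/2)*c + 2*r > -9)) and (((1/4)*s + (c + 3) != 6 or b + 8 <= s) -> ((1/4)*b + (c + 7) = b + 4 or 2*s + b + 4 = 9)) must hold; in canonical form it is ((s <= -11 and 2*r < c + 7) <-> (r = c - 6 -> (3/2)*c + 2*r > -9)) and ((c + (1/4)*s != 3 or b <= s - 8) -> (c = (3/4)*b - 3 or b + 2*s = 5)).
Before s := s + 2: ((s <= -13 and 2*r < c + 7) <-> (r = c - 6 -> (3/2)*c + 2*r > -9)) and ((c + (1/4)*s != 5/2 or b <= s - 6) -> (c = (3/4)*b - 3 or b + 2*s = 1))
Before assert 3*r + 1 >= 1 and c - 3*s + 3 != -7: 3*r >= 0 and c != 3*s - 10 and ((s <= -13 and 2*r < c + 7) <-> (r = c - 6 -> (3/2)*c + 2*r > -9)) and ((c + (1/4)*s != 5/2 or b <= s - 6) -> (c = (3/4)*b - 3 or b + 2*s = 1))
Answer: WP = 3*r >= 0 and c != 3*s - 10 and ((s <= -13 and 2*r < c + 7) <-> (r = c - 6 -> (3/2)*c + 2*r > -9)) and ((c + (1/4)*s != 5/2 or b <= s - 6) -> (c = (3/4)*b - 3 or b + 2*s = 1))


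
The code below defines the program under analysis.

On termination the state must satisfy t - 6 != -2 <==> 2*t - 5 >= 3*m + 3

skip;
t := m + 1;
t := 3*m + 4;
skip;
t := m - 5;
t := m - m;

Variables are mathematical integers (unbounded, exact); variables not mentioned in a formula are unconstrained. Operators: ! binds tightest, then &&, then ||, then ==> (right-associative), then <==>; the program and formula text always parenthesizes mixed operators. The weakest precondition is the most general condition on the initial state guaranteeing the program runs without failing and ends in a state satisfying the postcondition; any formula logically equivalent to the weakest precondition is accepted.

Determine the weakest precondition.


Working backward. After the program, the postcondition t - 6 != -2 <==> 2*t - 5 >= 3*m + 3 must hold; in canonical form it is t != 4 <==> 2*t >= 3*m + 8.
Before t := m - m: 3*m <= -8
Before t := m - 5: 3*m <= -8
Before skip: 3*m <= -8
Before t := 3*m + 4: 3*m <= -8
Before t := m + 1: 3*m <= -8
Before skip: 3*m <= -8
Answer: WP = 3*m <= -8


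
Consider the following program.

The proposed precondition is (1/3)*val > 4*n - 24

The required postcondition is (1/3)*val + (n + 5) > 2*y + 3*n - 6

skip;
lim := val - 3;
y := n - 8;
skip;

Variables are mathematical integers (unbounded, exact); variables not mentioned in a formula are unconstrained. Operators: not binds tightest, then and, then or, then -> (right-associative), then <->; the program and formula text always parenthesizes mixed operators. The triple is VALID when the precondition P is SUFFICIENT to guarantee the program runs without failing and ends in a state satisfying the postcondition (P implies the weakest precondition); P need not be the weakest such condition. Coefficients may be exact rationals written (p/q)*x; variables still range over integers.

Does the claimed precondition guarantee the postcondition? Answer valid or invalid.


Working backward. After the program, the postcondition (1/3)*val + (n + 5) > 2*y + 3*n - 6 must hold; in canonical form it is (1/3)*val > 2*n + 2*y - 11.
Before skip: (1/3)*val > 2*n + 2*y - 11
Before y := n - 8: (1/3)*val > 4*n - 27
Before lim := val - 3: (1/3)*val > 4*n - 27
Before skip: (1/3)*val > 4*n - 27
The weakest precondition is (1/3)*val > 4*n - 27.
Check whether (1/3)*val > 4*n - 24 implies it.
Every state satisfying the precondition satisfies the weakest precondition: the implication holds.
Answer: valid


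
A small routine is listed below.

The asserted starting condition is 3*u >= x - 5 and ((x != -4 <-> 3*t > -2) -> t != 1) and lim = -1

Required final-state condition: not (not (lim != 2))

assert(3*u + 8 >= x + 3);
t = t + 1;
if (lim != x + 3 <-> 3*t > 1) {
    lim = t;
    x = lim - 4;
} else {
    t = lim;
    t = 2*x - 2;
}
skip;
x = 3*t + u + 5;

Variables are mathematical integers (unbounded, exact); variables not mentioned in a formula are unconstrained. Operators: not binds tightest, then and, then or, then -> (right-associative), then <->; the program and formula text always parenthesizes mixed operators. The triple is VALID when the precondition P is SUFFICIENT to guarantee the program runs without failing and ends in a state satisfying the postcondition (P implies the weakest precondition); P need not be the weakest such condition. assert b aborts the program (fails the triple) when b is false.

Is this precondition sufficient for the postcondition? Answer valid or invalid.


Working backward. After the program, the postcondition not (not (lim != 2)) must hold; in canonical form it is lim != 2.
Before x := 3*t + u + 5: lim != 2
Before skip: lim != 2
Then branch requires t != 2; else branch requires lim != 2.
Before the if: ((lim != x + 3 <-> 3*t > 1) -> t != 2) and ((not (lim != x + 3 <-> 3*t > 1)) -> lim != 2)
Before t := t + 1: ((lim != x + 3 <-> 3*t > -2) -> t != 1) and ((not (lim != x + 3 <-> 3*t > -2)) -> lim != 2)
Before assert 3*u + 8 >= x + 3: 3*u >= x - 5 and ((lim != x + 3 <-> 3*t > -2) -> t != 1) and ((not (lim != x + 3 <-> 3*t > -2)) -> lim != 2)
The weakest precondition is 3*u >= x - 5 and ((lim != x + 3 <-> 3*t > -2) -> t != 1) and ((not (lim != x + 3 <-> 3*t > -2)) -> lim != 2).
Check whether 3*u >= x - 5 and ((x != -4 <-> 3*t > -2) -> t != 1) and lim = -1 implies it.
Every state satisfying the precondition satisfies the weakest precondition: the implication holds.
Answer: valid


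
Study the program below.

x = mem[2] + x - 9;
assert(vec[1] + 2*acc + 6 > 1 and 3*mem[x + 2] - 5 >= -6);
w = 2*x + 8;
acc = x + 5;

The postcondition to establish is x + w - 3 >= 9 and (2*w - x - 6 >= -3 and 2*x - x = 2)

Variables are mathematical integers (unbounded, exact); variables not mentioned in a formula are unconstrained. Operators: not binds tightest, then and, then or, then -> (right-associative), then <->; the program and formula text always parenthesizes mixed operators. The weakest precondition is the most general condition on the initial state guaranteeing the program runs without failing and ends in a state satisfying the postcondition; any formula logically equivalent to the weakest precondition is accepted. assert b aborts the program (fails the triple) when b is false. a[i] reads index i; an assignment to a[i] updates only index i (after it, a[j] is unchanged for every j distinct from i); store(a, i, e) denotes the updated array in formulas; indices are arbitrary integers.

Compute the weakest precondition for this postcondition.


Working backward. After the program, the postcondition x + w - 3 >= 9 and (2*w - x - 6 >= -3 and 2*x - x = 2) must hold; in canonical form it is w + x >= 12 and 2*w >= x + 3 and x = 2.
Before acc := x + 5: w + x >= 12 and 2*w >= x + 3 and x = 2
Before w := 2*x + 8: 3*x >= 4 and 3*x >= -13 and x = 2
Before assert vec[1] + 2*acc + 6 > 1 and 3*mem[x + 2] - 5 >= -6: vec[1] + 2*acc > -5 and 3*mem[x + 2] >= -1 and 3*x >= 4 and 3*x >= -13 and x = 2
Before x := mem[2] + x - 9: vec[1] + 2*acc > -5 and 3*mem[mem[2] + x - 7] >= -1 and 3*mem[2] + 3*x >= 31 and 3*mem[2] + 3*x >= 14 and mem[2] + x = 11
Answer: WP = vec[1] + 2*acc > -5 and 3*mem[mem[2] + x - 7] >= -1 and 3*mem[2] + 3*x >= 31 and 3*mem[2] + 3*x >= 14 and mem[2] + x = 11


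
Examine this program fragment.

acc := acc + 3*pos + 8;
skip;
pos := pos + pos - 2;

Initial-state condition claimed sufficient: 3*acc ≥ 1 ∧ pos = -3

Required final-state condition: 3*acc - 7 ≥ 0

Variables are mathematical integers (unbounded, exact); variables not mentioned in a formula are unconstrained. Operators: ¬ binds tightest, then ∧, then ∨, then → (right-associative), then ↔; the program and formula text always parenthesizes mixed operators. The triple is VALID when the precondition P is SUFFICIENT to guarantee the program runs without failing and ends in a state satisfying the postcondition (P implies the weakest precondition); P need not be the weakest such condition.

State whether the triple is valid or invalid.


Working backward. After the program, the postcondition 3*acc - 7 ≥ 0 must hold; in canonical form it is 3*acc ≥ 7.
Before pos := pos + pos - 2: 3*acc ≥ 7
Before skip: 3*acc ≥ 7
Before acc := acc + 3*pos + 8: 3*acc + 9*pos ≥ -17
The weakest precondition is 3*acc + 9*pos ≥ -17.
Check whether 3*acc ≥ 1 ∧ pos = -3 implies it.
Countermodel: at the initial state acc = 1, pos = -3, the precondition holds but the weakest precondition fails.
Answer: invalid


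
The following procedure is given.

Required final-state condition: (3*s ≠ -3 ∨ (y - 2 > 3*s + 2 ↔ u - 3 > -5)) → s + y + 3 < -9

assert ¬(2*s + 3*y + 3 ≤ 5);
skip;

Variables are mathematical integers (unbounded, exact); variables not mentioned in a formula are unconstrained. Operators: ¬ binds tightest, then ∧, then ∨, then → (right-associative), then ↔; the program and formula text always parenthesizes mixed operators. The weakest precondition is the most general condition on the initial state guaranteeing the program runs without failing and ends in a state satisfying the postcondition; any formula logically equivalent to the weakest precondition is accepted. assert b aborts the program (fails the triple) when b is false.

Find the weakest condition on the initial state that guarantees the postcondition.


Working backward. After the program, the postcondition (3*s ≠ -3 ∨ (y - 2 > 3*s + 2 ↔ u - 3 > -5)) → s + y + 3 < -9 must hold; in canonical form it is (3*s ≠ -3 ∨ (y > 3*s + 4 ↔ u > -2)) → s + y < -12.
Before skip: (3*s ≠ -3 ∨ (y > 3*s + 4 ↔ u > -2)) → s + y < -12
Before assert ¬(2*s + 3*y + 3 ≤ 5): (¬(2*s + 3*y ≤ 2)) ∧ ((3*s ≠ -3 ∨ (y > 3*s + 4 ↔ u > -2)) → s + y < -12)
Answer: WP = (¬(2*s + 3*y ≤ 2)) ∧ ((3*s ≠ -3 ∨ (y > 3*s + 4 ↔ u > -2)) → s + y < -12)


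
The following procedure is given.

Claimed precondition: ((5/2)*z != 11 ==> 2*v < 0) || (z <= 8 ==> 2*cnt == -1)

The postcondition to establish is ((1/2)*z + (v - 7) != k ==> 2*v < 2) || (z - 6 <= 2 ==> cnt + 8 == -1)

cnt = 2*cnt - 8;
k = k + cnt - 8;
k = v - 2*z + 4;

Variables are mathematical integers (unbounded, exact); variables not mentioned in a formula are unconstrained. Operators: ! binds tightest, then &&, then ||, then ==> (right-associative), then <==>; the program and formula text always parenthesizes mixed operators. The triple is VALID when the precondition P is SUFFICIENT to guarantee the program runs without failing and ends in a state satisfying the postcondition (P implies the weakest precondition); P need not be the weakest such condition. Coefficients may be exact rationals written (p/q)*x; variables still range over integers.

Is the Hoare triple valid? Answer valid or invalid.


Working backward. After the program, the postcondition ((1/2)*z + (v - 7) != k ==> 2*v < 2) || (z - 6 <= 2 ==> cnt + 8 == -1) must hold; in canonical form it is (v + (1/2)*z != k + 7 ==> 2*v < 2) || (z <= 8 ==> cnt == -9).
Before k := v - 2*z + 4: ((5/2)*z != 11 ==> 2*v < 2) || (z <= 8 ==> cnt == -9)
Before k := k + cnt - 8: ((5/2)*z != 11 ==> 2*v < 2) || (z <= 8 ==> cnt == -9)
Before cnt := 2*cnt - 8: ((5/2)*z != 11 ==> 2*v < 2) || (z <= 8 ==> 2*cnt == -1)
The weakest precondition is ((5/2)*z != 11 ==> 2*v < 2) || (z <= 8 ==> 2*cnt == -1).
Check whether ((5/2)*z != 11 ==> 2*v < 0) || (z <= 8 ==> 2*cnt == -1) implies it.
Every state satisfying the precondition satisfies the weakest precondition: the implication holds.
Answer: valid


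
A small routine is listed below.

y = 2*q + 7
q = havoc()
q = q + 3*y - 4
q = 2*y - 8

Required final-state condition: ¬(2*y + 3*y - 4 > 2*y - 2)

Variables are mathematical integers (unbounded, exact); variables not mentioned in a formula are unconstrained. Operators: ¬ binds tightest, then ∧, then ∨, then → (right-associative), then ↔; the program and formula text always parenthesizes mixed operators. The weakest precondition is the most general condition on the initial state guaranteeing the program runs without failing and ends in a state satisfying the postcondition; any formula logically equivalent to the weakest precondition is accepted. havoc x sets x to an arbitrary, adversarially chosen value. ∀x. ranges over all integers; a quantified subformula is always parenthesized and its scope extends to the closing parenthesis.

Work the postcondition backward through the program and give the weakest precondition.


Working backward. After the program, the postcondition ¬(2*y + 3*y - 4 > 2*y - 2) must hold; in canonical form it is ¬(3*y > 2).
Before q := 2*y - 8: ¬(3*y > 2)
Before q := q + 3*y - 4: ¬(3*y > 2)
Before havoc q: ¬(3*y > 2)
Before y := 2*q + 7: ¬(6*q > -19)
Answer: WP = ¬(6*q > -19)


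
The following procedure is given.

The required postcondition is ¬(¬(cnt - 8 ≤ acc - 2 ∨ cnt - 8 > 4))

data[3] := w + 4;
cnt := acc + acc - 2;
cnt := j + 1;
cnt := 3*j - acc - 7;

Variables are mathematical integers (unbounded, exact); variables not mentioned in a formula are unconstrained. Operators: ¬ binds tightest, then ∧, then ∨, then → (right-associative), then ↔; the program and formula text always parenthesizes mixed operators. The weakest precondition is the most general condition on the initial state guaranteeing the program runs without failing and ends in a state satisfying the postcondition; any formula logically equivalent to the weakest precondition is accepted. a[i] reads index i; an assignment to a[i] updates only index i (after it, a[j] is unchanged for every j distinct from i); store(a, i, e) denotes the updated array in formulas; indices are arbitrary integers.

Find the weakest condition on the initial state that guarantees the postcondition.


Working backward. After the program, the postcondition ¬(¬(cnt - 8 ≤ acc - 2 ∨ cnt - 8 > 4)) must hold; in canonical form it is cnt ≤ acc + 6 ∨ cnt > 12.
Before cnt := 3*j - acc - 7: 3*j ≤ 2*acc + 13 ∨ 3*j > acc + 19
Before cnt := j + 1: 3*j ≤ 2*acc + 13 ∨ 3*j > acc + 19
Before cnt := acc + acc - 2: 3*j ≤ 2*acc + 13 ∨ 3*j > acc + 19
Before data[3] := w + 4: 3*j ≤ 2*acc + 13 ∨ 3*j > acc + 19
Answer: WP = 3*j ≤ 2*acc + 13 ∨ 3*j > acc + 19


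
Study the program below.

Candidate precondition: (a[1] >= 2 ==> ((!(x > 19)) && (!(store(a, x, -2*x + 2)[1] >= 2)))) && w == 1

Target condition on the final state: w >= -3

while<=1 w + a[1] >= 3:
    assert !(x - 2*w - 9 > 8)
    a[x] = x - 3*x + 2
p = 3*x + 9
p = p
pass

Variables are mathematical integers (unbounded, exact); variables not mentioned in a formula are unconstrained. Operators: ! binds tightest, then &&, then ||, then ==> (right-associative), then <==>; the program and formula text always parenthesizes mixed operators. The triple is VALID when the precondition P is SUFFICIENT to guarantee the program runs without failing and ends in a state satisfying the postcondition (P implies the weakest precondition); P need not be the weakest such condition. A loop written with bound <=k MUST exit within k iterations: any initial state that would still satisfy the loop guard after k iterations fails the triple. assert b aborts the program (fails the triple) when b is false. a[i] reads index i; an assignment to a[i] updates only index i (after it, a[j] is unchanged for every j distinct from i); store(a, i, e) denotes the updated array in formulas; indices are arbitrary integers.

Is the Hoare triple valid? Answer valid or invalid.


Working backward. After the program, w >= -3 must hold.
Before skip: w >= -3
Before p := p: w >= -3
Before p := 3*x + 9: w >= -3
Before the loop (bound <=1), unroll the exhaustion recursion (WP_0 = exit-now case; WP_j = one more guarded iteration, up to j = 1):
  WP_0: (!(a[1] + w >= 3)) && w >= -3
  WP_1: (a[1] + w >= 3 ==> ((!(x > 2*w + 17)) && (!(store(a, x, -2*x + 2)[1] + w >= 3)) && w >= -3)) && ((!(a[1] + w >= 3)) ==> w >= -3)
So before the loop: (a[1] + w >= 3 ==> ((!(x > 2*w + 17)) && (!(store(a, x, -2*x + 2)[1] + w >= 3)) && w >= -3)) && ((!(a[1] + w >= 3)) ==> w >= -3)
The weakest precondition is (a[1] + w >= 3 ==> ((!(x > 2*w + 17)) && (!(store(a, x, -2*x + 2)[1] + w >= 3)) && w >= -3)) && ((!(a[1] + w >= 3)) ==> w >= -3).
Check whether (a[1] >= 2 ==> ((!(x > 19)) && (!(store(a, x, -2*x + 2)[1] >= 2)))) && w == 1 implies it.
Every state satisfying the precondition satisfies the weakest precondition: the implication holds.
Answer: valid


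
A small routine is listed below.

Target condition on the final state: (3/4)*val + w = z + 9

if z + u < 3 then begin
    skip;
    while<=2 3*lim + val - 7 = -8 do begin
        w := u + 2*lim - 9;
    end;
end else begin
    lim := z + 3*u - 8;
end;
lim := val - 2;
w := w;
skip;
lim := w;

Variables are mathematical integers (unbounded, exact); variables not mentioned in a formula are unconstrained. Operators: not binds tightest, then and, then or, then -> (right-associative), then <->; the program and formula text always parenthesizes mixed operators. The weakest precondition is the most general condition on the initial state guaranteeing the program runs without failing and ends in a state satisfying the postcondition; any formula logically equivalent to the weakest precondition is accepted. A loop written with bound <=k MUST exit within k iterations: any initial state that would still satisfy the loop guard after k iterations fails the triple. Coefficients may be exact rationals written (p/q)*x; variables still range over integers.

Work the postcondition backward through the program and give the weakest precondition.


Working backward. After the program, (3/4)*val + w = z + 9 must hold.
Before lim := w: (3/4)*val + w = z + 9
Before skip: (3/4)*val + w = z + 9
Before w := w: (3/4)*val + w = z + 9
Before lim := val - 2: (3/4)*val + w = z + 9
Then branch requires (3*lim + val = -1 -> ((3*lim + val = -1 -> ((not (3*lim + val = -1)) and 2*lim + u + (3/4)*val = z + 18)) and ((not (3*lim + val = -1)) -> 2*lim + u + (3/4)*val = z + 18))) and ((not (3*lim + val = -1)) -> (3/4)*val + w = z + 9); else branch requires (3/4)*val + w = z + 9.
Before the if: (u + z < 3 -> ((3*lim + val = -1 -> ((3*lim + val = -1 -> ((not (3*lim + val = -1)) and 2*lim + u + (3/4)*val = z + 18)) and ((not (3*lim + val = -1)) -> 2*lim + u + (3/4)*val = z + 18))) and ((not (3*lim + val = -1)) -> (3/4)*val + w = z + 9))) and ((not (u + z < 3)) -> (3/4)*val + w = z + 9)
Answer: WP = (u + z < 3 -> ((3*lim + val = -1 -> ((3*lim + val = -1 -> ((not (3*lim + val = -1)) and 2*lim + u + (3/4)*val = z + 18)) and ((not (3*lim + val = -1)) -> 2*lim + u + (3/4)*val = z + 18))) and ((not (3*lim + val = -1)) -> (3/4)*val + w = z + 9))) and ((not (u + z < 3)) -> (3/4)*val + w = z + 9)


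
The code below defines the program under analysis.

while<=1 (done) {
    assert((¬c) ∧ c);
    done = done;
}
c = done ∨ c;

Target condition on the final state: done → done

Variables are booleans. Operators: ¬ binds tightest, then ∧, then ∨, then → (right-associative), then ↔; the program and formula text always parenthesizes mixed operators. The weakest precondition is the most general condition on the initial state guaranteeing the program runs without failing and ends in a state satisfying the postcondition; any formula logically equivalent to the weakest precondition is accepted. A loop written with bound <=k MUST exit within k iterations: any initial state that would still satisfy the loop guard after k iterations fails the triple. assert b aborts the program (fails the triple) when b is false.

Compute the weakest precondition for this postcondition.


Working backward. After the program, the postcondition done → done must hold; in canonical form it is true.
Before c := done ∨ c: true
Before the loop (bound <=1), unroll the exhaustion recursion (WP_0 = exit-now case; WP_j = one more guarded iteration, up to j = 1):
  WP_0: ¬done
  WP_1: ¬done
So before the loop: ¬done
Answer: WP = ¬done


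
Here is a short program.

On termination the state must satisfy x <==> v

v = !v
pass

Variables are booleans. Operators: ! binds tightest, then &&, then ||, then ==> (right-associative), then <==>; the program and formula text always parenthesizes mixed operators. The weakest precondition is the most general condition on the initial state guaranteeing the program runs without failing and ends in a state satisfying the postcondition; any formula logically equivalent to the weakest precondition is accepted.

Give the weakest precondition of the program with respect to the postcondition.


Working backward. After the program, x <==> v must hold.
Before skip: x <==> v
Before v := !v: x <==> (!v)
Answer: WP = x <==> (!v)


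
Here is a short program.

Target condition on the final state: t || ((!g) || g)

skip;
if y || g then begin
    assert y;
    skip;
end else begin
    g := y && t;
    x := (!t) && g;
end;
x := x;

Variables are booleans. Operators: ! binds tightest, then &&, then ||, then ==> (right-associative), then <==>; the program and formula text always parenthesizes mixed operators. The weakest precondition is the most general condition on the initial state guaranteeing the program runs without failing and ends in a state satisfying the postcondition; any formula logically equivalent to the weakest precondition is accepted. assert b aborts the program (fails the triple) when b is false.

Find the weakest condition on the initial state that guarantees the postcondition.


Working backward. After the program, the postcondition t || ((!g) || g) must hold; in canonical form it is true.
Before x := x: true
Then branch requires y; else branch requires true.
Before the if: (y || g) ==> y
Before skip: (y || g) ==> y
Answer: WP = (y || g) ==> y


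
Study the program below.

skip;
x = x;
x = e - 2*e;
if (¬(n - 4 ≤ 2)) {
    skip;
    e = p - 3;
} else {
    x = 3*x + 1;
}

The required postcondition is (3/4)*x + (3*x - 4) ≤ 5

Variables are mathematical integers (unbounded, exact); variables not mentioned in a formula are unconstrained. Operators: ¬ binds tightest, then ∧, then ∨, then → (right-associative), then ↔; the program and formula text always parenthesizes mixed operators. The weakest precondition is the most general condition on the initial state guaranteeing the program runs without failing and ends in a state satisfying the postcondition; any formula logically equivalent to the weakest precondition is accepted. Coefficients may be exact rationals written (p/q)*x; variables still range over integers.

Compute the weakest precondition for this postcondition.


Working backward. After the program, the postcondition (3/4)*x + (3*x - 4) ≤ 5 must hold; in canonical form it is (15/4)*x ≤ 9.
Then branch requires (15/4)*x ≤ 9; else branch requires (45/4)*x ≤ 21/4.
Before the if: ((¬(n ≤ 6)) → (15/4)*x ≤ 9) ∧ (n ≤ 6 → (45/4)*x ≤ 21/4)
Before x := e - 2*e: ((¬(n ≤ 6)) → (15/4)*e ≥ -9) ∧ (n ≤ 6 → (45/4)*e ≥ -21/4)
Before x := x: ((¬(n ≤ 6)) → (15/4)*e ≥ -9) ∧ (n ≤ 6 → (45/4)*e ≥ -21/4)
Before skip: ((¬(n ≤ 6)) → (15/4)*e ≥ -9) ∧ (n ≤ 6 → (45/4)*e ≥ -21/4)
Answer: WP = ((¬(n ≤ 6)) → (15/4)*e ≥ -9) ∧ (n ≤ 6 → (45/4)*e ≥ -21/4)


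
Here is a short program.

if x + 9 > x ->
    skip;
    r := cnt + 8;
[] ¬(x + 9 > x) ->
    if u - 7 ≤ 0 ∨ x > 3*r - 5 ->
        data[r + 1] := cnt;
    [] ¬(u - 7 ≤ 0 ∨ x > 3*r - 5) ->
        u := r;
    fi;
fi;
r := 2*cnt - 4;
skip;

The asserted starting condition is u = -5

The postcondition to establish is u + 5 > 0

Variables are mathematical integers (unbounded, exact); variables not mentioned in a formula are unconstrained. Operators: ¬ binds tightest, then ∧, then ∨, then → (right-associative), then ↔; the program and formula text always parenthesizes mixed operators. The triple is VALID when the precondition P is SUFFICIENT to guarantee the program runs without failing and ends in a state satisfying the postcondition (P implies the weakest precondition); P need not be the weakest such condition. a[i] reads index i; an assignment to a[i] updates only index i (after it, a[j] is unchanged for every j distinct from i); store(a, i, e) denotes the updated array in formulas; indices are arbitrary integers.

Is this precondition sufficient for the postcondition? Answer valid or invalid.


Working backward. After the program, the postcondition u + 5 > 0 must hold; in canonical form it is u > -5.
Before skip: u > -5
Before r := 2*cnt - 4: u > -5
Then branch requires u > -5; else branch requires ((u ≤ 7 ∨ x > 3*r - 5) → u > -5) ∧ ((¬(u ≤ 7 ∨ x > 3*r - 5)) → r > -5).
Before the if: u > -5
The weakest precondition is u > -5.
Check whether u = -5 implies it.
Countermodel: at the initial state u = -5, the precondition holds but the weakest precondition fails.
Answer: invalid
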